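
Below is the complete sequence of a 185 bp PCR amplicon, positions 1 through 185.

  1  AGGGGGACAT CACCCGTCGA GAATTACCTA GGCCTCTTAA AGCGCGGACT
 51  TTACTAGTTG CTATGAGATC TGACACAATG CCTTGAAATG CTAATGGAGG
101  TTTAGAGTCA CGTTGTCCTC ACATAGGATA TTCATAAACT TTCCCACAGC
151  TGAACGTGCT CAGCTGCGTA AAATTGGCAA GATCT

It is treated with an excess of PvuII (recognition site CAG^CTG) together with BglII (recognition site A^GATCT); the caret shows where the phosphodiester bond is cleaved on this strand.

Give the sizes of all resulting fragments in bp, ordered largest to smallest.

PvuII sites (CAGCTG) start at positions 147, 161.
PvuII cuts after base 3 of each site, so after positions 149, 163.
BglII sites (AGATCT) start at positions 66, 180.
BglII cuts after the first base of each site, so after positions 66, 180.
Combined cut positions: 66, 149, 163, 180.
Linear molecule, 4 cuts → 5 fragments:
  1–66 → 66 bp
  67–149 → 83 bp
  150–163 → 14 bp
  164–180 → 17 bp
  181–185 → 5 bp
Sorted largest to smallest: 83, 66, 17, 14, 5 bp.

83, 66, 17, 14, 5 bp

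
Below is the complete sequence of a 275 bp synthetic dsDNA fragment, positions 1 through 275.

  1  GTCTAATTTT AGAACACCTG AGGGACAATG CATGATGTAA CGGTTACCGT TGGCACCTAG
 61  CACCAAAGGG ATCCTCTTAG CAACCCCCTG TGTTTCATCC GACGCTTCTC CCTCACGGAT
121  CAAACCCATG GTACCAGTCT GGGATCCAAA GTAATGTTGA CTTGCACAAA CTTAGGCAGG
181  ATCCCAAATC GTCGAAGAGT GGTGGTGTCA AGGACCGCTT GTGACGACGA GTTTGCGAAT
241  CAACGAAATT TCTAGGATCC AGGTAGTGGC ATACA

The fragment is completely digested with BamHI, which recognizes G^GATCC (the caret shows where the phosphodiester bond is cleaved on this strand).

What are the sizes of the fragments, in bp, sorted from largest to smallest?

BamHI sites (GGATCC) start at positions 69, 142, 179, 255.
BamHI cuts after the first base of each site, so after positions 69, 142, 179, 255.
Linear molecule, 4 cuts → 5 fragments:
  1–69 → 69 bp
  70–142 → 73 bp
  143–179 → 37 bp
  180–255 → 76 bp
  256–275 → 20 bp
Sorted largest to smallest: 76, 73, 69, 37, 20 bp.

76, 73, 69, 37, 20 bp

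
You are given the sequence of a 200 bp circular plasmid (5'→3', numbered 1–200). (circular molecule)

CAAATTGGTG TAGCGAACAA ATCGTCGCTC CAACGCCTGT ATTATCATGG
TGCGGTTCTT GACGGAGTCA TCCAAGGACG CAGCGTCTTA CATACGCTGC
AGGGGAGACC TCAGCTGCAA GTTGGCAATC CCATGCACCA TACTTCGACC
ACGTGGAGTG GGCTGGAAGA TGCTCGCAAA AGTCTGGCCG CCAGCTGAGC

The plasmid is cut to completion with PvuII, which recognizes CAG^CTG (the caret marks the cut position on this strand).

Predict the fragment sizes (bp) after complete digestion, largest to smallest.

120, 80 bp

PvuII sites (CAGCTG) start at positions 112, 192.
PvuII cuts after base 3 of each site, so after positions 114, 194.
Circular molecule, 2 cuts → 2 fragments:
  115–194 → 80 bp
  195–200 then 1–114 → 6 + 114 = 120 bp
Sorted largest to smallest: 120, 80 bp.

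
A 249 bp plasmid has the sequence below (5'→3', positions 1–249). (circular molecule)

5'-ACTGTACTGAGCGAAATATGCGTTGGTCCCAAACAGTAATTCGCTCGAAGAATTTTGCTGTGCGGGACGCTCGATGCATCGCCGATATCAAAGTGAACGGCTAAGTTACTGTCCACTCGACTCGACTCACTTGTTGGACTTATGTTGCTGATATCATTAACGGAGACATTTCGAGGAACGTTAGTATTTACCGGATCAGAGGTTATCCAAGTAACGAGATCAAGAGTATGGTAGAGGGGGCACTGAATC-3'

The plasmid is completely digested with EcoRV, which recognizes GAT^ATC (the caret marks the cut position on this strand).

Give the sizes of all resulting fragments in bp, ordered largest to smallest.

EcoRV sites (GATATC) start at positions 84, 150.
EcoRV cuts after base 3 of each site, so after positions 86, 152.
Circular molecule, 2 cuts → 2 fragments:
  87–152 → 66 bp
  153–249 then 1–86 → 97 + 86 = 183 bp
Sorted largest to smallest: 183, 66 bp.

183, 66 bp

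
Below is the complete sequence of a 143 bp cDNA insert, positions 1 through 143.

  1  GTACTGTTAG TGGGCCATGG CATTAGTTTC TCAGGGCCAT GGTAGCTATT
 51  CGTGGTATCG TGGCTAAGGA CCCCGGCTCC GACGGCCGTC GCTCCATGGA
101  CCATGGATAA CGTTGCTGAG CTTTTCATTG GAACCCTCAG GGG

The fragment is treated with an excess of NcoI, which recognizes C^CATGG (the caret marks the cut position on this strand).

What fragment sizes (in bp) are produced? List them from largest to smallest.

57, 42, 22, 15, 7 bp

NcoI sites (CCATGG) start at positions 15, 37, 94, 101.
NcoI cuts after the first base of each site, so after positions 15, 37, 94, 101.
Linear molecule, 4 cuts → 5 fragments:
  1–15 → 15 bp
  16–37 → 22 bp
  38–94 → 57 bp
  95–101 → 7 bp
  102–143 → 42 bp
Sorted largest to smallest: 57, 42, 22, 15, 7 bp.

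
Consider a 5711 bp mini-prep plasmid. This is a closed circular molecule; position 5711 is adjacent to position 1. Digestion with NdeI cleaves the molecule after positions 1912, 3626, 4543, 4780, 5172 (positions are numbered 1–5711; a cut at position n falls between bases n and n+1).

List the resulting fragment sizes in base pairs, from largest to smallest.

Circular molecule, 5 cuts → 5 fragments:
  3626 − 1912 = 1714 bp
  4543 − 3626 = 917 bp
  4780 − 4543 = 237 bp
  5172 − 4780 = 392 bp
  wrap: 5711 − 5172 + 1912 = 2451 bp
Sorted largest to smallest: 2451, 1714, 917, 392, 237 bp.

2451, 1714, 917, 392, 237 bp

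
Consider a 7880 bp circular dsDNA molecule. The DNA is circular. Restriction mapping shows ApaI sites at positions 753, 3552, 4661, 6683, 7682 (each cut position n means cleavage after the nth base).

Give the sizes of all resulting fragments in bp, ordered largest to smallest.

Circular molecule, 5 cuts → 5 fragments:
  3552 − 753 = 2799 bp
  4661 − 3552 = 1109 bp
  6683 − 4661 = 2022 bp
  7682 − 6683 = 999 bp
  wrap: 7880 − 7682 + 753 = 951 bp
Sorted largest to smallest: 2799, 2022, 1109, 999, 951 bp.

2799, 2022, 1109, 999, 951 bp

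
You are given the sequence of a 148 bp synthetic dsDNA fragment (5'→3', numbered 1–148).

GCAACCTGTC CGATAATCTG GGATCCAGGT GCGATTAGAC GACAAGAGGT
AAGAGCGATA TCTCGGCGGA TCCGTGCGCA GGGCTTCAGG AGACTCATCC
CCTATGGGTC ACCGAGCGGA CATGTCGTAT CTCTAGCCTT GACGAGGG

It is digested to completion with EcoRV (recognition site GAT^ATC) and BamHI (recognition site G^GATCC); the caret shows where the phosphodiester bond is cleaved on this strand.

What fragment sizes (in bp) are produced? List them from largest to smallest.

80, 38, 21, 9 bp

The EcoRV site (GATATC) starts at position 57.
EcoRV cuts after base 3 of each site, so after position 59.
BamHI sites (GGATCC) start at positions 21, 68.
BamHI cuts after the first base of each site, so after positions 21, 68.
Combined cut positions: 21, 59, 68.
Linear molecule, 3 cuts → 4 fragments:
  1–21 → 21 bp
  22–59 → 38 bp
  60–68 → 9 bp
  69–148 → 80 bp
Sorted largest to smallest: 80, 38, 21, 9 bp.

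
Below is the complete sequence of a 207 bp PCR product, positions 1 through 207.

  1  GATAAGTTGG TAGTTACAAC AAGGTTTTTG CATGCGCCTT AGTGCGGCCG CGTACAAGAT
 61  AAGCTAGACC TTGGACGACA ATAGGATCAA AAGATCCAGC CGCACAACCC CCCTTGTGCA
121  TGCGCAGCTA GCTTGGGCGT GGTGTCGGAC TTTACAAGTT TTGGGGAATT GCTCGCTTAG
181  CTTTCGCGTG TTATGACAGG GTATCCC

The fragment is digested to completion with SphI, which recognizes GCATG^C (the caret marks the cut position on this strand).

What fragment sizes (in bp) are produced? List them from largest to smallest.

SphI sites (GCATGC) start at positions 30, 118.
SphI cuts after base 5 of each site (before the last base), so after positions 34, 122.
Linear molecule, 2 cuts → 3 fragments:
  1–34 → 34 bp
  35–122 → 88 bp
  123–207 → 85 bp
Sorted largest to smallest: 88, 85, 34 bp.

88, 85, 34 bp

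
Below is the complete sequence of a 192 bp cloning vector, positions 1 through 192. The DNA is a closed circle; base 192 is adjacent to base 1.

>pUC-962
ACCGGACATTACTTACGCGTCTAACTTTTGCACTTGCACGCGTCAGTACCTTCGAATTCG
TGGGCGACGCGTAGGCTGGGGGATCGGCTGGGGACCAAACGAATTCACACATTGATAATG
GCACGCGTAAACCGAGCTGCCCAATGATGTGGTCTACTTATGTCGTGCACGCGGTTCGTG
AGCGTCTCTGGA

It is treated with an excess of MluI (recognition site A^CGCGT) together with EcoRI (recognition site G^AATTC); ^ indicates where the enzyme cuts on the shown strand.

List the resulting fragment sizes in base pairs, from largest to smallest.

84, 34, 23, 22, 16, 13 bp

MluI sites (ACGCGT) start at positions 15, 38, 67, 123.
MluI cuts after the first base of each site, so after positions 15, 38, 67, 123.
EcoRI sites (GAATTC) start at positions 54, 101.
EcoRI cuts after the first base of each site, so after positions 54, 101.
Combined cut positions: 15, 38, 54, 67, 101, 123.
Circular molecule, 6 cuts → 6 fragments:
  16–38 → 23 bp
  39–54 → 16 bp
  55–67 → 13 bp
  68–101 → 34 bp
  102–123 → 22 bp
  124–192 then 1–15 → 69 + 15 = 84 bp
Sorted largest to smallest: 84, 34, 23, 22, 16, 13 bp.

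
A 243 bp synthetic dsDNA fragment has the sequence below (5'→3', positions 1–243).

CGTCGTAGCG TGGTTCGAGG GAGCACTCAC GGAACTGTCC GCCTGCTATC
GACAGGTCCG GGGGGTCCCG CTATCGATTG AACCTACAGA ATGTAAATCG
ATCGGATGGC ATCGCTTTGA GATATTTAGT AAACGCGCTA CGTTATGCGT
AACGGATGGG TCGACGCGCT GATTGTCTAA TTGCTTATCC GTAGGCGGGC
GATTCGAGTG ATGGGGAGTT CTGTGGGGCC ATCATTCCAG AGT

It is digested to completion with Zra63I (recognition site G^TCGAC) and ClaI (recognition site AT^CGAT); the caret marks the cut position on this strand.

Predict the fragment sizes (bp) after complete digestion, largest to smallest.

The Zra63I site (GTCGAC) starts at position 160.
Zra63I cuts after the first base of each site, so after position 160.
ClaI sites (ATCGAT) start at positions 73, 97.
ClaI cuts after base 2 of each site, so after positions 74, 98.
Combined cut positions: 74, 98, 160.
Linear molecule, 3 cuts → 4 fragments:
  1–74 → 74 bp
  75–98 → 24 bp
  99–160 → 62 bp
  161–243 → 83 bp
Sorted largest to smallest: 83, 74, 62, 24 bp.

83, 74, 62, 24 bp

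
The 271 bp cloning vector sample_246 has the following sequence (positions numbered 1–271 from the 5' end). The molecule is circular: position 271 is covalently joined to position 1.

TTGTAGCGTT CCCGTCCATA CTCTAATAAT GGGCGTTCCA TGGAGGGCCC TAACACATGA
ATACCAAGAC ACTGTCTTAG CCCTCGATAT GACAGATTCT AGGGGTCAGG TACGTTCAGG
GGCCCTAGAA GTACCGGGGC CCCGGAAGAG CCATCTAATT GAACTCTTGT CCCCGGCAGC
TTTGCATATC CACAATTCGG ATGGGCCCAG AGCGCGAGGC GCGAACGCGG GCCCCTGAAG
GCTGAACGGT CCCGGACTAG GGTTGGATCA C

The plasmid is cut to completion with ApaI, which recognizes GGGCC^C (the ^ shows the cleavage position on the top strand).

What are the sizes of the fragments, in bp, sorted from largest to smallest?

87, 75, 66, 26, 17 bp

ApaI sites (GGGCCC) start at positions 45, 120, 137, 203, 229.
ApaI cuts after base 5 of each site (before the last base), so after positions 49, 124, 141, 207, 233.
Circular molecule, 5 cuts → 5 fragments:
  50–124 → 75 bp
  125–141 → 17 bp
  142–207 → 66 bp
  208–233 → 26 bp
  234–271 then 1–49 → 38 + 49 = 87 bp
Sorted largest to smallest: 87, 75, 66, 26, 17 bp.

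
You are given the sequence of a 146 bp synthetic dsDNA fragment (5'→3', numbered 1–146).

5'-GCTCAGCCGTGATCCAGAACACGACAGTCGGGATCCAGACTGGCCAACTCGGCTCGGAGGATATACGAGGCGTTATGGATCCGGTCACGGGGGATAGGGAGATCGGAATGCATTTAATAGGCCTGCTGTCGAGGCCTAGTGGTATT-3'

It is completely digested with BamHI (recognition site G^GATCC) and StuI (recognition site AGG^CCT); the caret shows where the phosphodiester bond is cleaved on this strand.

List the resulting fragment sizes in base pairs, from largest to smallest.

46, 44, 31, 13, 12 bp

BamHI sites (GGATCC) start at positions 31, 77.
BamHI cuts after the first base of each site, so after positions 31, 77.
StuI sites (AGGCCT) start at positions 119, 132.
StuI cuts after base 3 of each site, so after positions 121, 134.
Combined cut positions: 31, 77, 121, 134.
Linear molecule, 4 cuts → 5 fragments:
  1–31 → 31 bp
  32–77 → 46 bp
  78–121 → 44 bp
  122–134 → 13 bp
  135–146 → 12 bp
Sorted largest to smallest: 46, 44, 31, 13, 12 bp.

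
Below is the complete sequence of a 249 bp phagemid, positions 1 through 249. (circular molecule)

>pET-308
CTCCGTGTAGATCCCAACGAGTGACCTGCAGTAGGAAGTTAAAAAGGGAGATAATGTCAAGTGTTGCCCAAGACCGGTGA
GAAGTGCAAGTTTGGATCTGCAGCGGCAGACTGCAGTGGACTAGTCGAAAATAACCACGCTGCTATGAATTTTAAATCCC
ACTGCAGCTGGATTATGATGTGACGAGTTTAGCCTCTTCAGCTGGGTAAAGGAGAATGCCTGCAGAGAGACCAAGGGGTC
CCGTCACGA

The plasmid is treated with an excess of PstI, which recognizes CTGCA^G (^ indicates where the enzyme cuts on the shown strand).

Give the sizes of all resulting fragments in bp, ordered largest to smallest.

72, 58, 55, 51, 13 bp

PstI sites (CTGCAG) start at positions 26, 98, 111, 162, 220.
PstI cuts after base 5 of each site (before the last base), so after positions 30, 102, 115, 166, 224.
Circular molecule, 5 cuts → 5 fragments:
  31–102 → 72 bp
  103–115 → 13 bp
  116–166 → 51 bp
  167–224 → 58 bp
  225–249 then 1–30 → 25 + 30 = 55 bp
Sorted largest to smallest: 72, 58, 55, 51, 13 bp.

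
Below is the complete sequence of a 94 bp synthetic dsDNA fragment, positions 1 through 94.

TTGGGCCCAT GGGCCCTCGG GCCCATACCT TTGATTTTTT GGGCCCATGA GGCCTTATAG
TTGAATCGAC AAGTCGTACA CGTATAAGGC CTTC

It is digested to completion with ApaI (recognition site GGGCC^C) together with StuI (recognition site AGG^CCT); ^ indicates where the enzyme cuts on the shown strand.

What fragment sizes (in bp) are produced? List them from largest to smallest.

37, 22, 8, 8, 7, 7, 5 bp

ApaI sites (GGGCCC) start at positions 3, 11, 19, 41.
ApaI cuts after base 5 of each site (before the last base), so after positions 7, 15, 23, 45.
StuI sites (AGGCCT) start at positions 50, 87.
StuI cuts after base 3 of each site, so after positions 52, 89.
Combined cut positions: 7, 15, 23, 45, 52, 89.
Linear molecule, 6 cuts → 7 fragments:
  1–7 → 7 bp
  8–15 → 8 bp
  16–23 → 8 bp
  24–45 → 22 bp
  46–52 → 7 bp
  53–89 → 37 bp
  90–94 → 5 bp
Sorted largest to smallest: 37, 22, 8, 8, 7, 7, 5 bp.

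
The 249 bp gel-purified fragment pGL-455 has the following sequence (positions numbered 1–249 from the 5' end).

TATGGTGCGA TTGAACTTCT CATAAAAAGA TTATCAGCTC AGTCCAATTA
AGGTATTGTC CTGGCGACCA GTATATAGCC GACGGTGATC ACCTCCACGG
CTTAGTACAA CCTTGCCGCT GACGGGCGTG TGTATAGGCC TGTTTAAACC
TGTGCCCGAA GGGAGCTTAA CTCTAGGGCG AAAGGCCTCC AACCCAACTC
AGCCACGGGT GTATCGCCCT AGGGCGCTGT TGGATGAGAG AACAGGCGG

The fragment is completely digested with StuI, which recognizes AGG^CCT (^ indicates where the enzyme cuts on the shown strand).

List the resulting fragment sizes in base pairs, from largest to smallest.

StuI sites (AGGCCT) start at positions 136, 183.
StuI cuts after base 3 of each site, so after positions 138, 185.
Linear molecule, 2 cuts → 3 fragments:
  1–138 → 138 bp
  139–185 → 47 bp
  186–249 → 64 bp
Sorted largest to smallest: 138, 64, 47 bp.

138, 64, 47 bp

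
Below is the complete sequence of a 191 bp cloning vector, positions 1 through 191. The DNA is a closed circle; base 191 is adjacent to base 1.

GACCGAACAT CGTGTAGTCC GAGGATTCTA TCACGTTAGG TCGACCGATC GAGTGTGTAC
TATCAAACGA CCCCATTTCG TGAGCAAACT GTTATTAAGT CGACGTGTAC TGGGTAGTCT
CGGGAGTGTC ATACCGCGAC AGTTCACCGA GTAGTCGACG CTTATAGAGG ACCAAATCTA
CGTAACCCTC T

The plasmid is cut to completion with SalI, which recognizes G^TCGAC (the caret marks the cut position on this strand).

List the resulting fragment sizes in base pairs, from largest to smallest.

77, 59, 55 bp

SalI sites (GTCGAC) start at positions 40, 99, 154.
SalI cuts after the first base of each site, so after positions 40, 99, 154.
Circular molecule, 3 cuts → 3 fragments:
  41–99 → 59 bp
  100–154 → 55 bp
  155–191 then 1–40 → 37 + 40 = 77 bp
Sorted largest to smallest: 77, 59, 55 bp.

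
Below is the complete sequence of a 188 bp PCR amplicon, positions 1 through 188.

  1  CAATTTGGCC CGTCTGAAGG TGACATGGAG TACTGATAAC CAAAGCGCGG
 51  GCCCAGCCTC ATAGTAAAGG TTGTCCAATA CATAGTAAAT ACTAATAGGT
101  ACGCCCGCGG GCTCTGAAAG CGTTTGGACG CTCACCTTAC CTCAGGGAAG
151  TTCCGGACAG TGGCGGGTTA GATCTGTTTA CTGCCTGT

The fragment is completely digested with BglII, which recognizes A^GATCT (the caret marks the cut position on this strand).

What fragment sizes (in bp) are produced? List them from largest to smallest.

The BglII site (AGATCT) starts at position 170.
BglII cuts after the first base of each site, so after position 170.
Linear molecule, 1 cut → 2 fragments:
  1–170 → 170 bp
  171–188 → 18 bp
Sorted largest to smallest: 170, 18 bp.

170, 18 bp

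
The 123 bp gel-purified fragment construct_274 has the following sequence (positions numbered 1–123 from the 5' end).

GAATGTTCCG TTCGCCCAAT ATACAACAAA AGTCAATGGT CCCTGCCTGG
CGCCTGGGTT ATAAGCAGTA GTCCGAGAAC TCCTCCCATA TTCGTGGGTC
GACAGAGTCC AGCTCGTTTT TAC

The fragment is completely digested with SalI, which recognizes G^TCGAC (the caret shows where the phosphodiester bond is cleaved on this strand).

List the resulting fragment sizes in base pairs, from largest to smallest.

98, 25 bp

The SalI site (GTCGAC) starts at position 98.
SalI cuts after the first base of each site, so after position 98.
Linear molecule, 1 cut → 2 fragments:
  1–98 → 98 bp
  99–123 → 25 bp
Sorted largest to smallest: 98, 25 bp.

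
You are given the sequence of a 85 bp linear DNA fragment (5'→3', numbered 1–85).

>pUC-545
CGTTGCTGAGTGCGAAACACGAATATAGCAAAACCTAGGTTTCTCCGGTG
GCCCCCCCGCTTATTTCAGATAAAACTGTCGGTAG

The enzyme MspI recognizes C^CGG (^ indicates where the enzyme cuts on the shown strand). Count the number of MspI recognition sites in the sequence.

CCGG occurs starting at position 45.
MspI cuts at 1 site.

1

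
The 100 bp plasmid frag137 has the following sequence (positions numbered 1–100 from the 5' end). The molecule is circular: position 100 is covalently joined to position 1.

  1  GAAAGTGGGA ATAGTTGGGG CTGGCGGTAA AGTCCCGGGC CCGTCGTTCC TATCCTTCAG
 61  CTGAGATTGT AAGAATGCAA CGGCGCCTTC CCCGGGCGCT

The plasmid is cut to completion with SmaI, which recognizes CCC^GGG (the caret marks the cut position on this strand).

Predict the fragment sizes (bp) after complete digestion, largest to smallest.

SmaI sites (CCCGGG) start at positions 34, 91.
SmaI cuts after base 3 of each site, so after positions 36, 93.
Circular molecule, 2 cuts → 2 fragments:
  37–93 → 57 bp
  94–100 then 1–36 → 7 + 36 = 43 bp
Sorted largest to smallest: 57, 43 bp.

57, 43 bp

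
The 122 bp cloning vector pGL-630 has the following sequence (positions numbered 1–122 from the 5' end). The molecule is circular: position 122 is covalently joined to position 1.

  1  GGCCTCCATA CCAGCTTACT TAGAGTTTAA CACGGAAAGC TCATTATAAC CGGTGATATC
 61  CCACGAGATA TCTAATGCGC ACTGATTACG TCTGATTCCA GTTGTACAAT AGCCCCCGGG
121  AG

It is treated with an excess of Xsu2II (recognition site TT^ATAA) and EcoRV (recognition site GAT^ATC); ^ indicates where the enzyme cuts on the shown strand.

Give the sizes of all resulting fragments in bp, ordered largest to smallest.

98, 12, 12 bp

The Xsu2II site (TTATAA) starts at position 44.
Xsu2II cuts after base 2 of each site, so after position 45.
EcoRV sites (GATATC) start at positions 55, 67.
EcoRV cuts after base 3 of each site, so after positions 57, 69.
Combined cut positions: 45, 57, 69.
Circular molecule, 3 cuts → 3 fragments:
  46–57 → 12 bp
  58–69 → 12 bp
  70–122 then 1–45 → 53 + 45 = 98 bp
Sorted largest to smallest: 98, 12, 12 bp.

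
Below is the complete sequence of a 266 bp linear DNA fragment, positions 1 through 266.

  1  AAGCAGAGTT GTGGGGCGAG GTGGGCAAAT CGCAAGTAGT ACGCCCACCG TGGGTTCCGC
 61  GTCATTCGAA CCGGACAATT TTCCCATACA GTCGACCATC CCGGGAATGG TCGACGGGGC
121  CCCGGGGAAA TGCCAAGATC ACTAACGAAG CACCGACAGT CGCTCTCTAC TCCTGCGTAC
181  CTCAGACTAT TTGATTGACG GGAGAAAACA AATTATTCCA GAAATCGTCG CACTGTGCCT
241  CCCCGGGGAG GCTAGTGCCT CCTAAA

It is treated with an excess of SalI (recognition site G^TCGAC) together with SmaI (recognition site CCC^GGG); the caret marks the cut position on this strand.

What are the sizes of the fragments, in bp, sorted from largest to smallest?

121, 91, 22, 13, 11, 8 bp

SalI sites (GTCGAC) start at positions 91, 110.
SalI cuts after the first base of each site, so after positions 91, 110.
SmaI sites (CCCGGG) start at positions 100, 121, 242.
SmaI cuts after base 3 of each site, so after positions 102, 123, 244.
Combined cut positions: 91, 102, 110, 123, 244.
Linear molecule, 5 cuts → 6 fragments:
  1–91 → 91 bp
  92–102 → 11 bp
  103–110 → 8 bp
  111–123 → 13 bp
  124–244 → 121 bp
  245–266 → 22 bp
Sorted largest to smallest: 121, 91, 22, 13, 11, 8 bp.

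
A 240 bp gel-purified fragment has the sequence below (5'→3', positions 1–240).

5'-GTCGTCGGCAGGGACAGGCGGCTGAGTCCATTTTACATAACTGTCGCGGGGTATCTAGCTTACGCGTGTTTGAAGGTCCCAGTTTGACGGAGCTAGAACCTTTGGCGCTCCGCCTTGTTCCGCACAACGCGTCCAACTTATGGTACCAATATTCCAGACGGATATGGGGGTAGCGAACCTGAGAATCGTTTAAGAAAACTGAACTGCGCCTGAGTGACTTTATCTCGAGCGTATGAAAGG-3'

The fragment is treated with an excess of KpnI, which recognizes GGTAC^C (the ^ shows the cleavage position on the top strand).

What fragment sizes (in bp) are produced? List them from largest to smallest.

The KpnI site (GGTACC) starts at position 142.
KpnI cuts after base 5 of each site (before the last base), so after position 146.
Linear molecule, 1 cut → 2 fragments:
  1–146 → 146 bp
  147–240 → 94 bp
Sorted largest to smallest: 146, 94 bp.

146, 94 bp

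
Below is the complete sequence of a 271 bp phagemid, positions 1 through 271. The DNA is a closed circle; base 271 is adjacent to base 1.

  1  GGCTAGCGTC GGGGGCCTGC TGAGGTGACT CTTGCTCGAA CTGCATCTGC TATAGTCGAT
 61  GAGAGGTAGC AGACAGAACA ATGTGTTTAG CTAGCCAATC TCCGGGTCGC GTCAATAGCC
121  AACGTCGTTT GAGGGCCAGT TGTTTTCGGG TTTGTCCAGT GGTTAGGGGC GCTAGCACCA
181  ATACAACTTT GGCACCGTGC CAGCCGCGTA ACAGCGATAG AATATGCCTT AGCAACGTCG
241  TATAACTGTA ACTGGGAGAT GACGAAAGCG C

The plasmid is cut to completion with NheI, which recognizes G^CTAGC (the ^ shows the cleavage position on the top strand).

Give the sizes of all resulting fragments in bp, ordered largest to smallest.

102, 88, 81 bp

NheI sites (GCTAGC) start at positions 2, 90, 171.
NheI cuts after the first base of each site, so after positions 2, 90, 171.
Circular molecule, 3 cuts → 3 fragments:
  3–90 → 88 bp
  91–171 → 81 bp
  172–271 then 1–2 → 100 + 2 = 102 bp
Sorted largest to smallest: 102, 88, 81 bp.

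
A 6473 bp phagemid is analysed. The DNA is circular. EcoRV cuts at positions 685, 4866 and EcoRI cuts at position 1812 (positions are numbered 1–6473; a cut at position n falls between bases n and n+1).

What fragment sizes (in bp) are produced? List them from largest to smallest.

Combined cut positions (sorted): 685, 1812, 4866.
Circular molecule, 3 cuts → 3 fragments:
  1812 − 685 = 1127 bp
  4866 − 1812 = 3054 bp
  wrap: 6473 − 4866 + 685 = 2292 bp
Sorted largest to smallest: 3054, 2292, 1127 bp.

3054, 2292, 1127 bp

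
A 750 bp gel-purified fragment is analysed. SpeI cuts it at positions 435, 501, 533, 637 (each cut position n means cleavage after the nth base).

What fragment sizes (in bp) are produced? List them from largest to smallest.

Linear molecule, 4 cuts → 5 fragments:
  435 − 0 = 435 bp
  501 − 435 = 66 bp
  533 − 501 = 32 bp
  637 − 533 = 104 bp
  750 − 637 = 113 bp
Sorted largest to smallest: 435, 113, 104, 66, 32 bp.

435, 113, 104, 66, 32 bp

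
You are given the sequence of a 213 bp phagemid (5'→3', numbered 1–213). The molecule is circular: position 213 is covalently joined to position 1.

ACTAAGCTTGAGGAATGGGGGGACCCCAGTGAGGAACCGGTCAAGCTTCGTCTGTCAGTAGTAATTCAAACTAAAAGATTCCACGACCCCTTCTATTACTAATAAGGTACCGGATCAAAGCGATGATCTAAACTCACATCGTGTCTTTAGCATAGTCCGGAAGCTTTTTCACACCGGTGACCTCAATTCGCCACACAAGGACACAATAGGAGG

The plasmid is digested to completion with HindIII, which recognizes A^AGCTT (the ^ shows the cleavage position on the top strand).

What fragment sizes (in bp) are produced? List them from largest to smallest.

HindIII sites (AAGCTT) start at positions 4, 43, 161.
HindIII cuts after the first base of each site, so after positions 4, 43, 161.
Circular molecule, 3 cuts → 3 fragments:
  5–43 → 39 bp
  44–161 → 118 bp
  162–213 then 1–4 → 52 + 4 = 56 bp
Sorted largest to smallest: 118, 56, 39 bp.

118, 56, 39 bp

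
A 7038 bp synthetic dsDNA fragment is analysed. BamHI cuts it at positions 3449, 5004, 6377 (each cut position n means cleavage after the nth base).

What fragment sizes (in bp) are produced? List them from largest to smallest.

3449, 1555, 1373, 661 bp

Linear molecule, 3 cuts → 4 fragments:
  3449 − 0 = 3449 bp
  5004 − 3449 = 1555 bp
  6377 − 5004 = 1373 bp
  7038 − 6377 = 661 bp
Sorted largest to smallest: 3449, 1555, 1373, 661 bp.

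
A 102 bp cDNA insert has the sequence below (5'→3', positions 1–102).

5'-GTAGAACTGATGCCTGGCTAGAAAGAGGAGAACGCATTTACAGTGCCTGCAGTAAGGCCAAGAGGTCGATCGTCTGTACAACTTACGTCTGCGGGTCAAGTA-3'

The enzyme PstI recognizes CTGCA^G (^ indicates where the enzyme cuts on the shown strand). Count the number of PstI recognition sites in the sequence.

1

CTGCAG occurs starting at position 47.
PstI cuts at 1 site.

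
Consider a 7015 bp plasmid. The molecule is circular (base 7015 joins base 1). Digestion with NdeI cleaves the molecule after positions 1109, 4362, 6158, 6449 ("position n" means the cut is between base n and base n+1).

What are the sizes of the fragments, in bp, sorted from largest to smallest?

3253, 1796, 1675, 291 bp

Circular molecule, 4 cuts → 4 fragments:
  4362 − 1109 = 3253 bp
  6158 − 4362 = 1796 bp
  6449 − 6158 = 291 bp
  wrap: 7015 − 6449 + 1109 = 1675 bp
Sorted largest to smallest: 3253, 1796, 1675, 291 bp.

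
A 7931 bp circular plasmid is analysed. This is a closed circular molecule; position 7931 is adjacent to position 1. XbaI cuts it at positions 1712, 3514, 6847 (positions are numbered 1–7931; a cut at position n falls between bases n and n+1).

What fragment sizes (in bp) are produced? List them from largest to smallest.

Circular molecule, 3 cuts → 3 fragments:
  3514 − 1712 = 1802 bp
  6847 − 3514 = 3333 bp
  wrap: 7931 − 6847 + 1712 = 2796 bp
Sorted largest to smallest: 3333, 2796, 1802 bp.

3333, 2796, 1802 bp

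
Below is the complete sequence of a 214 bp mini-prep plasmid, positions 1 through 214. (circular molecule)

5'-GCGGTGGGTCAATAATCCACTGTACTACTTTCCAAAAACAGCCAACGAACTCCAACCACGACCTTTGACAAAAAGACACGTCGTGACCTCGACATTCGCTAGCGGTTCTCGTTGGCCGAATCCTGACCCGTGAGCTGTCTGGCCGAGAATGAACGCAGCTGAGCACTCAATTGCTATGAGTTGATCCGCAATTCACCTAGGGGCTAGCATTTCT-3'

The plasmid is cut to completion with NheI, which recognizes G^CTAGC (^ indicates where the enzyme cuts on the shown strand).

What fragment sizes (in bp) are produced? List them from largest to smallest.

NheI sites (GCTAGC) start at positions 98, 203.
NheI cuts after the first base of each site, so after positions 98, 203.
Circular molecule, 2 cuts → 2 fragments:
  99–203 → 105 bp
  204–214 then 1–98 → 11 + 98 = 109 bp
Sorted largest to smallest: 109, 105 bp.

109, 105 bp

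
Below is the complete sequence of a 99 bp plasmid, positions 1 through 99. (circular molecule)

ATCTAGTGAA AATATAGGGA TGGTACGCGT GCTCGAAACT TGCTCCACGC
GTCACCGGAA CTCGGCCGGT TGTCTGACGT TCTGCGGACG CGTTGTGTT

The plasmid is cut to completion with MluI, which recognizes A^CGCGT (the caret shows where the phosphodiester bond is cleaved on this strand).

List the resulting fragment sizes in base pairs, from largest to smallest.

MluI sites (ACGCGT) start at positions 25, 47, 88.
MluI cuts after the first base of each site, so after positions 25, 47, 88.
Circular molecule, 3 cuts → 3 fragments:
  26–47 → 22 bp
  48–88 → 41 bp
  89–99 then 1–25 → 11 + 25 = 36 bp
Sorted largest to smallest: 41, 36, 22 bp.

41, 36, 22 bp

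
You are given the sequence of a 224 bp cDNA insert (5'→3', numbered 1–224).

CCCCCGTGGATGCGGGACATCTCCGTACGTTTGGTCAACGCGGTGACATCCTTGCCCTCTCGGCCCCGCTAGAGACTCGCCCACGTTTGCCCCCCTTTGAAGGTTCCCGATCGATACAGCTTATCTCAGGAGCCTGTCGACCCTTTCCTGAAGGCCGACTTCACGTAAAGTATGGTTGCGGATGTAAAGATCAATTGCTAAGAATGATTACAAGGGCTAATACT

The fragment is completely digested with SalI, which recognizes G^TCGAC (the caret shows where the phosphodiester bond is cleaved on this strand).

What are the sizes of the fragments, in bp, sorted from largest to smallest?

136, 88 bp

The SalI site (GTCGAC) starts at position 136.
SalI cuts after the first base of each site, so after position 136.
Linear molecule, 1 cut → 2 fragments:
  1–136 → 136 bp
  137–224 → 88 bp
Sorted largest to smallest: 136, 88 bp.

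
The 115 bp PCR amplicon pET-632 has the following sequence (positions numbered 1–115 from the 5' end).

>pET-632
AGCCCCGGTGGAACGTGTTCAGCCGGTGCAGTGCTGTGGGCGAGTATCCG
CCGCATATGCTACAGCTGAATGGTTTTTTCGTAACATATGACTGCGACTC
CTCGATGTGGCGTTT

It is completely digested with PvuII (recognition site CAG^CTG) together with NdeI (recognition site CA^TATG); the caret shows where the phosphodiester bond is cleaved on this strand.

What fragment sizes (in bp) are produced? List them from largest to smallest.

55, 29, 21, 10 bp

The PvuII site (CAGCTG) starts at position 63.
PvuII cuts after base 3 of each site, so after position 65.
NdeI sites (CATATG) start at positions 54, 85.
NdeI cuts after base 2 of each site, so after positions 55, 86.
Combined cut positions: 55, 65, 86.
Linear molecule, 3 cuts → 4 fragments:
  1–55 → 55 bp
  56–65 → 10 bp
  66–86 → 21 bp
  87–115 → 29 bp
Sorted largest to smallest: 55, 29, 21, 10 bp.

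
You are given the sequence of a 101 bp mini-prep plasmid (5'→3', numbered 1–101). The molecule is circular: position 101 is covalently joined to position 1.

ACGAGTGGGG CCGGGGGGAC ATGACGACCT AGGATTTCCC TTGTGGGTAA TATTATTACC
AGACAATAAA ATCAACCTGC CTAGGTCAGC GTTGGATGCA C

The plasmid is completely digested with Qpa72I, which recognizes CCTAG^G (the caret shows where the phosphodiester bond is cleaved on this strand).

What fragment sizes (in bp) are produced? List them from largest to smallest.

52, 49 bp

Qpa72I sites (CCTAGG) start at positions 28, 80.
Qpa72I cuts after base 5 of each site (before the last base), so after positions 32, 84.
Circular molecule, 2 cuts → 2 fragments:
  33–84 → 52 bp
  85–101 then 1–32 → 17 + 32 = 49 bp
Sorted largest to smallest: 52, 49 bp.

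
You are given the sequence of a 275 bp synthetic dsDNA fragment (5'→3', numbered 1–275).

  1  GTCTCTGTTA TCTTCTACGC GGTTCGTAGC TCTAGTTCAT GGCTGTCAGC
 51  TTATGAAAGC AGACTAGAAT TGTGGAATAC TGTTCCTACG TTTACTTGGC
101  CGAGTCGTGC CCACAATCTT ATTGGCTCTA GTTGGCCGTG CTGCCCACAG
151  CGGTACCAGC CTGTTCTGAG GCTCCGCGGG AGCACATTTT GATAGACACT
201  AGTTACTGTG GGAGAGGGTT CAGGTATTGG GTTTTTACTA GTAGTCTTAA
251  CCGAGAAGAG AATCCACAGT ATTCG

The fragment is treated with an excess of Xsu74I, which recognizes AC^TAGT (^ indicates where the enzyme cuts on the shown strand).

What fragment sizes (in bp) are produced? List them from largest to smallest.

Xsu74I sites (ACTAGT) start at positions 198, 237.
Xsu74I cuts after base 2 of each site, so after positions 199, 238.
Linear molecule, 2 cuts → 3 fragments:
  1–199 → 199 bp
  200–238 → 39 bp
  239–275 → 37 bp
Sorted largest to smallest: 199, 39, 37 bp.

199, 39, 37 bp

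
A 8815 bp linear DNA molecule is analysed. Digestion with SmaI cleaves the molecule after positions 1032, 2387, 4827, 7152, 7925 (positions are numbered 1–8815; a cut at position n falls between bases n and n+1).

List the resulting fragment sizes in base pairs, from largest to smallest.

Linear molecule, 5 cuts → 6 fragments:
  1032 − 0 = 1032 bp
  2387 − 1032 = 1355 bp
  4827 − 2387 = 2440 bp
  7152 − 4827 = 2325 bp
  7925 − 7152 = 773 bp
  8815 − 7925 = 890 bp
Sorted largest to smallest: 2440, 2325, 1355, 1032, 890, 773 bp.

2440, 2325, 1355, 1032, 890, 773 bp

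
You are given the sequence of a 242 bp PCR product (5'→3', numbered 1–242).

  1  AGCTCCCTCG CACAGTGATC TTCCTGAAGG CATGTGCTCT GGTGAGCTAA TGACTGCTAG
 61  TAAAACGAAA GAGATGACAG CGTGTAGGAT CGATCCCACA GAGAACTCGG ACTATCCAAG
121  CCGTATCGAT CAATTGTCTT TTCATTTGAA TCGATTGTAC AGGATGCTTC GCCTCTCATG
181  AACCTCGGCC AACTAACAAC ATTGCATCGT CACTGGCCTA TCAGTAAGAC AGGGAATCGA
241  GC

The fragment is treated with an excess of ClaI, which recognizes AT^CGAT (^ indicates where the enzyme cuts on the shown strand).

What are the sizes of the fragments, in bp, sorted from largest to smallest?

91, 90, 36, 25 bp

ClaI sites (ATCGAT) start at positions 89, 125, 150.
ClaI cuts after base 2 of each site, so after positions 90, 126, 151.
Linear molecule, 3 cuts → 4 fragments:
  1–90 → 90 bp
  91–126 → 36 bp
  127–151 → 25 bp
  152–242 → 91 bp
Sorted largest to smallest: 91, 90, 36, 25 bp.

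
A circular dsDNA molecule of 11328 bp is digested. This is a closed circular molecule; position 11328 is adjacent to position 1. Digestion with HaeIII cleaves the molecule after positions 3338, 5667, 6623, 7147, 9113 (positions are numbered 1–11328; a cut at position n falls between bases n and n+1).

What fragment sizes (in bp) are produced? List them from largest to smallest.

5553, 2329, 1966, 956, 524 bp

Circular molecule, 5 cuts → 5 fragments:
  5667 − 3338 = 2329 bp
  6623 − 5667 = 956 bp
  7147 − 6623 = 524 bp
  9113 − 7147 = 1966 bp
  wrap: 11328 − 9113 + 3338 = 5553 bp
Sorted largest to smallest: 5553, 2329, 1966, 956, 524 bp.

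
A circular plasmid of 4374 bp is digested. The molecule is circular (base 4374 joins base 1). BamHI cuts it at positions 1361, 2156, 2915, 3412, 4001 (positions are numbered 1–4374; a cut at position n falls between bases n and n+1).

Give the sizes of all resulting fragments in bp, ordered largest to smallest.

Circular molecule, 5 cuts → 5 fragments:
  2156 − 1361 = 795 bp
  2915 − 2156 = 759 bp
  3412 − 2915 = 497 bp
  4001 − 3412 = 589 bp
  wrap: 4374 − 4001 + 1361 = 1734 bp
Sorted largest to smallest: 1734, 795, 759, 589, 497 bp.

1734, 795, 759, 589, 497 bp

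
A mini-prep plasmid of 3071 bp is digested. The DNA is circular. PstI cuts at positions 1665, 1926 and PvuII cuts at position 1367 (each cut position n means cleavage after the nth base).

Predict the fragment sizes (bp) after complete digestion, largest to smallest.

Combined cut positions (sorted): 1367, 1665, 1926.
Circular molecule, 3 cuts → 3 fragments:
  1665 − 1367 = 298 bp
  1926 − 1665 = 261 bp
  wrap: 3071 − 1926 + 1367 = 2512 bp
Sorted largest to smallest: 2512, 298, 261 bp.

2512, 298, 261 bp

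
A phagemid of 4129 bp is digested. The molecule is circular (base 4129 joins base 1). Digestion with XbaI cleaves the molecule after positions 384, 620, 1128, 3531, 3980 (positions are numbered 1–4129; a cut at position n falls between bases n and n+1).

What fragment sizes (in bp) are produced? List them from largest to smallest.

2403, 533, 508, 449, 236 bp

Circular molecule, 5 cuts → 5 fragments:
  620 − 384 = 236 bp
  1128 − 620 = 508 bp
  3531 − 1128 = 2403 bp
  3980 − 3531 = 449 bp
  wrap: 4129 − 3980 + 384 = 533 bp
Sorted largest to smallest: 2403, 533, 508, 449, 236 bp.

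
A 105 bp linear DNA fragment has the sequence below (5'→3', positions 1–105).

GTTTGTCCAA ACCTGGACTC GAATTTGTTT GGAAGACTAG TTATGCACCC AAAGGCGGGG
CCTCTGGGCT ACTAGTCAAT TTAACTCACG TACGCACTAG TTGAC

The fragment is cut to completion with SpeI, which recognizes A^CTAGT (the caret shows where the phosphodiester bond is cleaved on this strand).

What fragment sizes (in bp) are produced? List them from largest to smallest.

SpeI sites (ACTAGT) start at positions 36, 71, 96.
SpeI cuts after the first base of each site, so after positions 36, 71, 96.
Linear molecule, 3 cuts → 4 fragments:
  1–36 → 36 bp
  37–71 → 35 bp
  72–96 → 25 bp
  97–105 → 9 bp
Sorted largest to smallest: 36, 35, 25, 9 bp.

36, 35, 25, 9 bp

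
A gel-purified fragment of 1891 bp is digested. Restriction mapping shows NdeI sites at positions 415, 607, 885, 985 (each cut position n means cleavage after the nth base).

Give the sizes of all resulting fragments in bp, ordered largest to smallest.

Linear molecule, 4 cuts → 5 fragments:
  415 − 0 = 415 bp
  607 − 415 = 192 bp
  885 − 607 = 278 bp
  985 − 885 = 100 bp
  1891 − 985 = 906 bp
Sorted largest to smallest: 906, 415, 278, 192, 100 bp.

906, 415, 278, 192, 100 bp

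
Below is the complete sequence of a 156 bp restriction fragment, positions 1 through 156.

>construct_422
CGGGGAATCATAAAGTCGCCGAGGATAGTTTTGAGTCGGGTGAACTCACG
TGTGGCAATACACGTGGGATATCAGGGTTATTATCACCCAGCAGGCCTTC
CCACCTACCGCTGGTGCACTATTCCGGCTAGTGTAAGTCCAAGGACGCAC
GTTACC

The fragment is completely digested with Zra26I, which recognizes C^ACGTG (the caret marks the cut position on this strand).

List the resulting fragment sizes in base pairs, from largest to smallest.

Zra26I sites (CACGTG) start at positions 47, 61.
Zra26I cuts after the first base of each site, so after positions 47, 61.
Linear molecule, 2 cuts → 3 fragments:
  1–47 → 47 bp
  48–61 → 14 bp
  62–156 → 95 bp
Sorted largest to smallest: 95, 47, 14 bp.

95, 47, 14 bp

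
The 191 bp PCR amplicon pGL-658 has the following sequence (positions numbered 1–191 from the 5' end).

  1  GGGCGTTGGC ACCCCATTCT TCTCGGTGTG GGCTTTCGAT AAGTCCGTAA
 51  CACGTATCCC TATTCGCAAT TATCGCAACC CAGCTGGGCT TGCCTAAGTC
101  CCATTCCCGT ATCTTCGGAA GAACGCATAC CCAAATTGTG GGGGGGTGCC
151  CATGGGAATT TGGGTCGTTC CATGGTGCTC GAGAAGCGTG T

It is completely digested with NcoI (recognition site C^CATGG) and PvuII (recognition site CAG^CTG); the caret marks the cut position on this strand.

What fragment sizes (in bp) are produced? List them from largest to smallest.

NcoI sites (CCATGG) start at positions 150, 170.
NcoI cuts after the first base of each site, so after positions 150, 170.
The PvuII site (CAGCTG) starts at position 81.
PvuII cuts after base 3 of each site, so after position 83.
Combined cut positions: 83, 150, 170.
Linear molecule, 3 cuts → 4 fragments:
  1–83 → 83 bp
  84–150 → 67 bp
  151–170 → 20 bp
  171–191 → 21 bp
Sorted largest to smallest: 83, 67, 21, 20 bp.

83, 67, 21, 20 bp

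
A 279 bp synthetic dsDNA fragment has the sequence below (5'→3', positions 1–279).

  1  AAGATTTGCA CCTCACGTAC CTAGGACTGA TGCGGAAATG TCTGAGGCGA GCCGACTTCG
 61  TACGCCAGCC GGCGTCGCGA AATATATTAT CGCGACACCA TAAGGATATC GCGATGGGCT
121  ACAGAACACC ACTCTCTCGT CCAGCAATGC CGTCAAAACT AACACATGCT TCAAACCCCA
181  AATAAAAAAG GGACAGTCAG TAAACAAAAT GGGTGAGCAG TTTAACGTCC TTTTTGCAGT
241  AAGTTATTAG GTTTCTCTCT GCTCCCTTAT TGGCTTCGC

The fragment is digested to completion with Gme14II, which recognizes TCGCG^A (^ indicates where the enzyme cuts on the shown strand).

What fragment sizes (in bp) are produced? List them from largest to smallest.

Gme14II sites (TCGCGA) start at positions 75, 90, 109.
Gme14II cuts after base 5 of each site (before the last base), so after positions 79, 94, 113.
Linear molecule, 3 cuts → 4 fragments:
  1–79 → 79 bp
  80–94 → 15 bp
  95–113 → 19 bp
  114–279 → 166 bp
Sorted largest to smallest: 166, 79, 19, 15 bp.

166, 79, 19, 15 bp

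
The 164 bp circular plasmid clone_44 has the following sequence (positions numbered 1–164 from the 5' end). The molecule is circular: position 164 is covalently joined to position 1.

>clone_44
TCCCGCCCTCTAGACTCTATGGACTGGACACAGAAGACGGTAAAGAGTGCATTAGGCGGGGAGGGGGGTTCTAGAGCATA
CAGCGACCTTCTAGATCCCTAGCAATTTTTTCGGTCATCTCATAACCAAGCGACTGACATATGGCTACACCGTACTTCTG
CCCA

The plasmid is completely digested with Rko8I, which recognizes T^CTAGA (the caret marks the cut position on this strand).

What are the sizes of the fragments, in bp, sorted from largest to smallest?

83, 61, 20 bp

Rko8I sites (TCTAGA) start at positions 9, 70, 90.
Rko8I cuts after the first base of each site, so after positions 9, 70, 90.
Circular molecule, 3 cuts → 3 fragments:
  10–70 → 61 bp
  71–90 → 20 bp
  91–164 then 1–9 → 74 + 9 = 83 bp
Sorted largest to smallest: 83, 61, 20 bp.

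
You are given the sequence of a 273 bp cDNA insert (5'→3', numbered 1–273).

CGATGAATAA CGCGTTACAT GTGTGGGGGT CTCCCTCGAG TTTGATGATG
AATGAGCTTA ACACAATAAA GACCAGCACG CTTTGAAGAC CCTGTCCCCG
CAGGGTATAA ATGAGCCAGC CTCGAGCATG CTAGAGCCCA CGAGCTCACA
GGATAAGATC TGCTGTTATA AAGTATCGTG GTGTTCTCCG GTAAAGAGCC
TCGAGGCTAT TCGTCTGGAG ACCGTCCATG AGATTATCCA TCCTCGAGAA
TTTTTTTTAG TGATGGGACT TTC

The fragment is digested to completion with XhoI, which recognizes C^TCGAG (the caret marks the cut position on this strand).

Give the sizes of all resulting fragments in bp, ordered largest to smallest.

86, 79, 43, 35, 30 bp

XhoI sites (CTCGAG) start at positions 35, 121, 200, 243.
XhoI cuts after the first base of each site, so after positions 35, 121, 200, 243.
Linear molecule, 4 cuts → 5 fragments:
  1–35 → 35 bp
  36–121 → 86 bp
  122–200 → 79 bp
  201–243 → 43 bp
  244–273 → 30 bp
Sorted largest to smallest: 86, 79, 43, 35, 30 bp.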